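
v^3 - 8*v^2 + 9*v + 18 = (v - 6)*(v - 3)*(v + 1)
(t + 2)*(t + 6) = t^2 + 8*t + 12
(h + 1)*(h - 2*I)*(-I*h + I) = -I*h^3 - 2*h^2 + I*h + 2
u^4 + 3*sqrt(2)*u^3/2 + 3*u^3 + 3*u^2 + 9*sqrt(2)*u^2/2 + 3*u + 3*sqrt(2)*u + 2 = (u + 1)*(u + 2)*(u + sqrt(2)/2)*(u + sqrt(2))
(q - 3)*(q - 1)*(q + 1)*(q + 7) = q^4 + 4*q^3 - 22*q^2 - 4*q + 21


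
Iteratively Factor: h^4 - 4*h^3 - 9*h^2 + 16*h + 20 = (h + 2)*(h^3 - 6*h^2 + 3*h + 10) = (h - 5)*(h + 2)*(h^2 - h - 2) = (h - 5)*(h + 1)*(h + 2)*(h - 2)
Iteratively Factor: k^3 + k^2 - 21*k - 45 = (k + 3)*(k^2 - 2*k - 15) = (k - 5)*(k + 3)*(k + 3)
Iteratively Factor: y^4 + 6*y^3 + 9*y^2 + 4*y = (y + 1)*(y^3 + 5*y^2 + 4*y) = (y + 1)^2*(y^2 + 4*y) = y*(y + 1)^2*(y + 4)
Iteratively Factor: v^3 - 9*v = (v + 3)*(v^2 - 3*v) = (v - 3)*(v + 3)*(v)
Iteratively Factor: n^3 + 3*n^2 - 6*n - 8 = (n + 4)*(n^2 - n - 2) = (n - 2)*(n + 4)*(n + 1)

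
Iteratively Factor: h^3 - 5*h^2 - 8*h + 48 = (h - 4)*(h^2 - h - 12) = (h - 4)^2*(h + 3)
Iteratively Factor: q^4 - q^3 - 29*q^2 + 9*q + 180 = (q - 5)*(q^3 + 4*q^2 - 9*q - 36) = (q - 5)*(q - 3)*(q^2 + 7*q + 12) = (q - 5)*(q - 3)*(q + 4)*(q + 3)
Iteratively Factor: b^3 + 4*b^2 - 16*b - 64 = (b - 4)*(b^2 + 8*b + 16) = (b - 4)*(b + 4)*(b + 4)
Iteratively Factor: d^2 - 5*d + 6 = (d - 3)*(d - 2)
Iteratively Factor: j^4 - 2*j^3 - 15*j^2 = (j)*(j^3 - 2*j^2 - 15*j) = j*(j - 5)*(j^2 + 3*j) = j^2*(j - 5)*(j + 3)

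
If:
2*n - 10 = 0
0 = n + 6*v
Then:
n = 5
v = -5/6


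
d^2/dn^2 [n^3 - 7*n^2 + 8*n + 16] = 6*n - 14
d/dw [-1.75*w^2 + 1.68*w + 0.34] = 1.68 - 3.5*w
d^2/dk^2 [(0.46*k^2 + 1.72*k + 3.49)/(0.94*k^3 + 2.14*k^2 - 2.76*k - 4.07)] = (0.812912000000001*k^6 + 9.11875199999999*k^5 + 64.925424*k^4 + 167.078344*k^3 + 144.573648*k^2 + 46.317372*k + 90.562752)/(0.830584*k^9 + 5.672712*k^8 + 5.598264*k^7 - 34.300508*k^6 - 65.560728*k^5 + 56.343324*k^4 + 169.92273*k^3 + 13.335762*k^2 - 137.157372*k - 67.419143)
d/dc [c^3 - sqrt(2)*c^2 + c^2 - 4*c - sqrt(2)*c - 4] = 3*c^2 - 2*sqrt(2)*c + 2*c - 4 - sqrt(2)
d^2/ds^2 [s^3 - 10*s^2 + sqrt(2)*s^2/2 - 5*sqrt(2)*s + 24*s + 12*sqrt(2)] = 6*s - 20 + sqrt(2)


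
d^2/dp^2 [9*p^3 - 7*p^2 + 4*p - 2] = 54*p - 14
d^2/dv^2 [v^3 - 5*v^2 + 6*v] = 6*v - 10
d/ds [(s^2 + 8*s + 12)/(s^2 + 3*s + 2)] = -5/(s^2 + 2*s + 1)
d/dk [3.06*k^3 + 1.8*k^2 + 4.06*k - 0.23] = 9.18*k^2 + 3.6*k + 4.06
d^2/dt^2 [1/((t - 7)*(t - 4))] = 2*((t - 7)^2 + (t - 7)*(t - 4) + (t - 4)^2)/((t - 7)^3*(t - 4)^3)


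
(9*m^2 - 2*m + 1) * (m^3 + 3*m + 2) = 9*m^5 - 2*m^4 + 28*m^3 + 12*m^2 - m + 2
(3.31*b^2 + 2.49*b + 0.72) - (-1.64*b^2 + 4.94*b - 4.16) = 4.95*b^2 - 2.45*b + 4.88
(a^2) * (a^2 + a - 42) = a^4 + a^3 - 42*a^2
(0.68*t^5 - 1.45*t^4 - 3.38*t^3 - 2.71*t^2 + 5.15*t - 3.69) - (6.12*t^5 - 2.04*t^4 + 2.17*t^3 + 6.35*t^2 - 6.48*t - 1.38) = -5.44*t^5 + 0.59*t^4 - 5.55*t^3 - 9.06*t^2 + 11.63*t - 2.31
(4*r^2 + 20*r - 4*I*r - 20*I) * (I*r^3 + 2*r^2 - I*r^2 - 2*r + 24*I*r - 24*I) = 4*I*r^5 + 12*r^4 + 16*I*r^4 + 48*r^3 + 68*I*r^3 + 36*r^2 + 352*I*r^2 + 384*r - 440*I*r - 480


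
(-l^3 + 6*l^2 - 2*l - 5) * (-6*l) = 6*l^4 - 36*l^3 + 12*l^2 + 30*l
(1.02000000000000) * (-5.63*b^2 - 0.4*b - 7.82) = -5.7426*b^2 - 0.408*b - 7.9764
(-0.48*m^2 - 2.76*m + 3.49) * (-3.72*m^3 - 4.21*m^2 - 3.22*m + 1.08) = 1.7856*m^5 + 12.288*m^4 + 0.182399999999998*m^3 - 6.3241*m^2 - 14.2186*m + 3.7692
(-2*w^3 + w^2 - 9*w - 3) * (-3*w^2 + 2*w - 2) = 6*w^5 - 7*w^4 + 33*w^3 - 11*w^2 + 12*w + 6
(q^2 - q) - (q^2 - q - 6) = 6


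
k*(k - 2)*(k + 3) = k^3 + k^2 - 6*k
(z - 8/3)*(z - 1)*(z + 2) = z^3 - 5*z^2/3 - 14*z/3 + 16/3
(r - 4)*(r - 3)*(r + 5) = r^3 - 2*r^2 - 23*r + 60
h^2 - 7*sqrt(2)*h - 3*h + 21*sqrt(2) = (h - 3)*(h - 7*sqrt(2))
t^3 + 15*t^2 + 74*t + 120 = (t + 4)*(t + 5)*(t + 6)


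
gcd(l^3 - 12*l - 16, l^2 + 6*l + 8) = l + 2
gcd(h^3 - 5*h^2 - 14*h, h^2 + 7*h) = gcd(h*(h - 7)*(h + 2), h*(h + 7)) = h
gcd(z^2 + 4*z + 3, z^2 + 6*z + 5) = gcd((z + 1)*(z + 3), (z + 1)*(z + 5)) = z + 1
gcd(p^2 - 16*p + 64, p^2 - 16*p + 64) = p^2 - 16*p + 64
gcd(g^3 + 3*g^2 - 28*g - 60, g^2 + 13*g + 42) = g + 6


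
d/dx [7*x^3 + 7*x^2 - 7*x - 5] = 21*x^2 + 14*x - 7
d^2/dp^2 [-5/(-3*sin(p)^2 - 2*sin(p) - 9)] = 10*(-18*sin(p)^4 - 9*sin(p)^3 + 79*sin(p)^2 + 27*sin(p) - 23)/(3*sin(p)^2 + 2*sin(p) + 9)^3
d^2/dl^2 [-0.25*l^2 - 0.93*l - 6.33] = -0.500000000000000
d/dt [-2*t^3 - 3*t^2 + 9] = 6*t*(-t - 1)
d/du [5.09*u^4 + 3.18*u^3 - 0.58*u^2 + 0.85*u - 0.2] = 20.36*u^3 + 9.54*u^2 - 1.16*u + 0.85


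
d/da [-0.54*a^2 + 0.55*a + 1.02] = 0.55 - 1.08*a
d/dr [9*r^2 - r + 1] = 18*r - 1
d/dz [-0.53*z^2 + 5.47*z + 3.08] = 5.47 - 1.06*z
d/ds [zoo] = 0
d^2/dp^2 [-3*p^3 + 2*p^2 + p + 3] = 4 - 18*p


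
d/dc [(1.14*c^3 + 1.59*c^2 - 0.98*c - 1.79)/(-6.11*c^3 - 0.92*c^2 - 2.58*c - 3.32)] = (8.6661*c^4 - 17.858*c^3 - 49.1689*c^2 - 13.8512*c - 1.3646)/(37.3321*c^6 + 11.2424*c^5 + 32.374*c^4 + 45.3176*c^3 + 12.7652*c^2 + 17.1312*c + 11.0224)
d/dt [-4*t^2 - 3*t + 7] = -8*t - 3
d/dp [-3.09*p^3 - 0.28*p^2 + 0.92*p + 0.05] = -9.27*p^2 - 0.56*p + 0.92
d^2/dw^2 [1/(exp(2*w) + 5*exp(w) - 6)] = (2*(2*exp(w) + 5)^2*exp(w) - (4*exp(w) + 5)*(exp(2*w) + 5*exp(w) - 6))*exp(w)/(exp(2*w) + 5*exp(w) - 6)^3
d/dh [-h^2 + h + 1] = 1 - 2*h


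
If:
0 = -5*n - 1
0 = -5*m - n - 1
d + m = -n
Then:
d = 9/25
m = -4/25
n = -1/5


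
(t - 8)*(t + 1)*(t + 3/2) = t^3 - 11*t^2/2 - 37*t/2 - 12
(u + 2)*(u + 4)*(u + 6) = u^3 + 12*u^2 + 44*u + 48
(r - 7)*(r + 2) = r^2 - 5*r - 14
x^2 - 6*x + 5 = (x - 5)*(x - 1)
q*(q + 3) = q^2 + 3*q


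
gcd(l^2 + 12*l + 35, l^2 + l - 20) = l + 5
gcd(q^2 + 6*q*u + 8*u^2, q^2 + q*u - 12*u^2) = q + 4*u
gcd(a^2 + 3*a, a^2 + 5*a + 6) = a + 3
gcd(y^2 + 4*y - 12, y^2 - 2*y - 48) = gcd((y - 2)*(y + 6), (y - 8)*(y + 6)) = y + 6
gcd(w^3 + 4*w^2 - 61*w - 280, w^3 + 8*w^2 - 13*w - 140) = w^2 + 12*w + 35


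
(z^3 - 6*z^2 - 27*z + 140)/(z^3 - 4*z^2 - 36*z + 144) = (z^2 - 2*z - 35)/(z^2 - 36)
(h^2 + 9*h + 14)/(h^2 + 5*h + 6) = (h + 7)/(h + 3)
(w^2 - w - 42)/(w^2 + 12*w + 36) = (w - 7)/(w + 6)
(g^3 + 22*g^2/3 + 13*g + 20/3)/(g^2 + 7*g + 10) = (3*g^2 + 7*g + 4)/(3*(g + 2))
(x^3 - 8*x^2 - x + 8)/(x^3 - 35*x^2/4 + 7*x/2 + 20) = 4*(x^2 - 1)/(4*x^2 - 3*x - 10)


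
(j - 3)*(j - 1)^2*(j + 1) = j^4 - 4*j^3 + 2*j^2 + 4*j - 3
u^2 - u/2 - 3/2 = (u - 3/2)*(u + 1)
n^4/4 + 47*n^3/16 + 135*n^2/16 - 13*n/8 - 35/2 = (n/4 + 1)*(n - 5/4)*(n + 2)*(n + 7)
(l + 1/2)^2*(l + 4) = l^3 + 5*l^2 + 17*l/4 + 1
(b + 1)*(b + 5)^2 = b^3 + 11*b^2 + 35*b + 25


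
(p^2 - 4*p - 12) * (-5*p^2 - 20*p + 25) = -5*p^4 + 165*p^2 + 140*p - 300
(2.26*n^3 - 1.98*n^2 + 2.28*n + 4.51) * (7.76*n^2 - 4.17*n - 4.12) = 17.5376*n^5 - 24.789*n^4 + 16.6382*n^3 + 33.6476*n^2 - 28.2003*n - 18.5812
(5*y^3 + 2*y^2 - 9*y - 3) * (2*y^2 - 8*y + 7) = 10*y^5 - 36*y^4 + y^3 + 80*y^2 - 39*y - 21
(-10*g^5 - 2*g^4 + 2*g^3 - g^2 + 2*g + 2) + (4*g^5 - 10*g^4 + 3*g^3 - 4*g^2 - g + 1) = -6*g^5 - 12*g^4 + 5*g^3 - 5*g^2 + g + 3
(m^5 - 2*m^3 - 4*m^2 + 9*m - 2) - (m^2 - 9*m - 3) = m^5 - 2*m^3 - 5*m^2 + 18*m + 1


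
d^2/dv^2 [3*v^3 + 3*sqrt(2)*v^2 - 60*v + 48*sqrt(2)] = 18*v + 6*sqrt(2)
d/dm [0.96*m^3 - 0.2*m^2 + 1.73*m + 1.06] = 2.88*m^2 - 0.4*m + 1.73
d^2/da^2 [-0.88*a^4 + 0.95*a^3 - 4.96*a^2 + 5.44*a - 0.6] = -10.56*a^2 + 5.7*a - 9.92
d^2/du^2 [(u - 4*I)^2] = 2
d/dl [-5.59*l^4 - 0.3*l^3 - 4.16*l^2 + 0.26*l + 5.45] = -22.36*l^3 - 0.9*l^2 - 8.32*l + 0.26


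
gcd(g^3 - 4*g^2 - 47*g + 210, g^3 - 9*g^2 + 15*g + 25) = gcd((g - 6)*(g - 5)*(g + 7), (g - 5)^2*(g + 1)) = g - 5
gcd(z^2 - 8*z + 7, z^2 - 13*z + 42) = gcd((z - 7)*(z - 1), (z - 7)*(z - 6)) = z - 7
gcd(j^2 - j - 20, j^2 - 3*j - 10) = j - 5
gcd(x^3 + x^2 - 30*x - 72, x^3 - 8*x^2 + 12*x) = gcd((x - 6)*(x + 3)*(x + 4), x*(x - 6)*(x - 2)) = x - 6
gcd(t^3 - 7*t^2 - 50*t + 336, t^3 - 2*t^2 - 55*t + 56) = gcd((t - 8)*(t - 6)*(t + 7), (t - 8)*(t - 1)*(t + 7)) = t^2 - t - 56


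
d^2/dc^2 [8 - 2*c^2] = -4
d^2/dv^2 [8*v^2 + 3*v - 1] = 16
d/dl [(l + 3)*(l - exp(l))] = l + (1 - exp(l))*(l + 3) - exp(l)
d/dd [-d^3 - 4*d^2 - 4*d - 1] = -3*d^2 - 8*d - 4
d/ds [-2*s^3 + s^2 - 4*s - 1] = -6*s^2 + 2*s - 4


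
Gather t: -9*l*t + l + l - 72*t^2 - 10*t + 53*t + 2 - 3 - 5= 2*l - 72*t^2 + t*(43 - 9*l) - 6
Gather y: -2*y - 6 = -2*y - 6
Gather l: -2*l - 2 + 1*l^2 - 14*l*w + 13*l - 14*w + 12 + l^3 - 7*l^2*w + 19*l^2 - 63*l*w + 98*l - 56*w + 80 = l^3 + l^2*(20 - 7*w) + l*(109 - 77*w) - 70*w + 90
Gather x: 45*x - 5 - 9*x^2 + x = -9*x^2 + 46*x - 5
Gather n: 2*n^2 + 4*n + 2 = 2*n^2 + 4*n + 2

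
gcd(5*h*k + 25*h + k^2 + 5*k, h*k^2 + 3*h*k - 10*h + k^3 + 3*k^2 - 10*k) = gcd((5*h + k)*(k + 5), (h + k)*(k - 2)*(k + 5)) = k + 5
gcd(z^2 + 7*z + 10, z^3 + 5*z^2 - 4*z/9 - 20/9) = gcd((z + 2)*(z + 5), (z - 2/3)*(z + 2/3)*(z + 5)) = z + 5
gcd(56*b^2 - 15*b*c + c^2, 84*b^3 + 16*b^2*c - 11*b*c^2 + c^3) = 7*b - c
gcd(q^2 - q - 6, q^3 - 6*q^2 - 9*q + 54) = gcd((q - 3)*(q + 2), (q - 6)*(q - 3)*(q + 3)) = q - 3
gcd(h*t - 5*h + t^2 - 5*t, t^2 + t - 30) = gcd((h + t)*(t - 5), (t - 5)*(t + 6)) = t - 5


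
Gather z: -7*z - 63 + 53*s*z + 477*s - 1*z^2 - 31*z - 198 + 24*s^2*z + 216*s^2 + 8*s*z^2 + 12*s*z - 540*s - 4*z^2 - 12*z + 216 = 216*s^2 - 63*s + z^2*(8*s - 5) + z*(24*s^2 + 65*s - 50) - 45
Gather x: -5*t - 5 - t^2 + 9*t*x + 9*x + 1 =-t^2 - 5*t + x*(9*t + 9) - 4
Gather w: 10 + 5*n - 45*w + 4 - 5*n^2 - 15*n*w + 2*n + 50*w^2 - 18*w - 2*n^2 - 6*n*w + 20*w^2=-7*n^2 + 7*n + 70*w^2 + w*(-21*n - 63) + 14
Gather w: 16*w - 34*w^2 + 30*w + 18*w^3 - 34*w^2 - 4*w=18*w^3 - 68*w^2 + 42*w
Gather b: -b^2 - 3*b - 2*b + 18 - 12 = -b^2 - 5*b + 6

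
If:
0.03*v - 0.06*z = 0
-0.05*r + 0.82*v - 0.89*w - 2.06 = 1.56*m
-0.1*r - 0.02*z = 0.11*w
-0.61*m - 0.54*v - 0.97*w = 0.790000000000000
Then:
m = 2.4927030930916*z - 1.3334163470638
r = 2.74907605717986*z - 0.0265179060616626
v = 2.0*z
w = 0.0241071873287842 - 2.68097823379987*z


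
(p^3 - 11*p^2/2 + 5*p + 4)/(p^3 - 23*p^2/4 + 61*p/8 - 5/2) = 4*(2*p^2 - 3*p - 2)/(8*p^2 - 14*p + 5)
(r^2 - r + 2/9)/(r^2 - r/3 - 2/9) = (3*r - 1)/(3*r + 1)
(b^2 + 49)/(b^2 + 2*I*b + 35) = (b - 7*I)/(b - 5*I)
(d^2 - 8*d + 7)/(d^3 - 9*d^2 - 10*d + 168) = (d - 1)/(d^2 - 2*d - 24)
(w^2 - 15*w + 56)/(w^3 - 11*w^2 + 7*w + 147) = (w - 8)/(w^2 - 4*w - 21)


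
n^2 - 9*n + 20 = (n - 5)*(n - 4)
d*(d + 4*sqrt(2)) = d^2 + 4*sqrt(2)*d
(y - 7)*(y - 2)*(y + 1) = y^3 - 8*y^2 + 5*y + 14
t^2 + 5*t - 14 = (t - 2)*(t + 7)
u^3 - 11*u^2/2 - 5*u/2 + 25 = (u - 5)*(u - 5/2)*(u + 2)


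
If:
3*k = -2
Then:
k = -2/3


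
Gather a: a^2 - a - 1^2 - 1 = a^2 - a - 2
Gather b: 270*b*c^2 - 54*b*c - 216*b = b*(270*c^2 - 54*c - 216)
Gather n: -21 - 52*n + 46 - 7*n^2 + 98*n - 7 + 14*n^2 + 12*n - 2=7*n^2 + 58*n + 16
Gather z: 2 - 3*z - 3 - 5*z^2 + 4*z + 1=-5*z^2 + z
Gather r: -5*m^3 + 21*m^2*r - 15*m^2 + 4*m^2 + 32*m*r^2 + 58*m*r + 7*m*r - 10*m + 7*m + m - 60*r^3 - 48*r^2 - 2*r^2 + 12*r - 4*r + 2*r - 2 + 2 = -5*m^3 - 11*m^2 - 2*m - 60*r^3 + r^2*(32*m - 50) + r*(21*m^2 + 65*m + 10)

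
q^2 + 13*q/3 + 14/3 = (q + 2)*(q + 7/3)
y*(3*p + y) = 3*p*y + y^2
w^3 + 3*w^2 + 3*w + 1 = (w + 1)^3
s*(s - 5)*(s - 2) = s^3 - 7*s^2 + 10*s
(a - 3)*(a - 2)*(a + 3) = a^3 - 2*a^2 - 9*a + 18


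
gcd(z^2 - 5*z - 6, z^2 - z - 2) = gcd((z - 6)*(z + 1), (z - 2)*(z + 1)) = z + 1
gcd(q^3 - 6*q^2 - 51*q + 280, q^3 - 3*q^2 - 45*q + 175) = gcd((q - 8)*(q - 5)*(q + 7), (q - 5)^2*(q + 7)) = q^2 + 2*q - 35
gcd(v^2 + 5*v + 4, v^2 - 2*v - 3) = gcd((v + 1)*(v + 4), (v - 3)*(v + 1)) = v + 1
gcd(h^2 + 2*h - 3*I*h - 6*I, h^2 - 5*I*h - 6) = h - 3*I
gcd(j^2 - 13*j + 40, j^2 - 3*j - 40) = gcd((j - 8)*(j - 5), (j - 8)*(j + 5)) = j - 8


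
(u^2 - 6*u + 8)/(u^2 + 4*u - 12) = (u - 4)/(u + 6)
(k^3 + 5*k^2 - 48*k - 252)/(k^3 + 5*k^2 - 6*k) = (k^2 - k - 42)/(k*(k - 1))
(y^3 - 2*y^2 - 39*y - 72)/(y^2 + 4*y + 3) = (y^2 - 5*y - 24)/(y + 1)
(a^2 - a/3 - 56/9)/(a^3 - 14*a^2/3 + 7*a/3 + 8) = (a + 7/3)/(a^2 - 2*a - 3)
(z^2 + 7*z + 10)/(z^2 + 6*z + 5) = (z + 2)/(z + 1)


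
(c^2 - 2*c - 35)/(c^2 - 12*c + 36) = (c^2 - 2*c - 35)/(c^2 - 12*c + 36)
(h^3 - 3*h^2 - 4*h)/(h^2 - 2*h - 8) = h*(h + 1)/(h + 2)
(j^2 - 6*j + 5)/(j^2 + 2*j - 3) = (j - 5)/(j + 3)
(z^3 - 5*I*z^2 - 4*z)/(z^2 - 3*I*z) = (z^2 - 5*I*z - 4)/(z - 3*I)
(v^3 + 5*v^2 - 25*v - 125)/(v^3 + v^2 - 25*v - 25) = (v + 5)/(v + 1)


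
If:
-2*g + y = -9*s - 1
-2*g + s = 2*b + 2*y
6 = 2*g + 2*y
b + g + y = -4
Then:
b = -7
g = -68/3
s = -8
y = 77/3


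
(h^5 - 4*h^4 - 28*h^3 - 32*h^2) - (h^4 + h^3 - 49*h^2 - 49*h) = h^5 - 5*h^4 - 29*h^3 + 17*h^2 + 49*h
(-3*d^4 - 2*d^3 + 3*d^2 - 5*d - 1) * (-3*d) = 9*d^5 + 6*d^4 - 9*d^3 + 15*d^2 + 3*d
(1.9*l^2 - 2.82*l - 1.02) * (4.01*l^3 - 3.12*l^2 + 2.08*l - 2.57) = 7.619*l^5 - 17.2362*l^4 + 8.6602*l^3 - 7.5662*l^2 + 5.1258*l + 2.6214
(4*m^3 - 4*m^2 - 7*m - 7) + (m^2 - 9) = 4*m^3 - 3*m^2 - 7*m - 16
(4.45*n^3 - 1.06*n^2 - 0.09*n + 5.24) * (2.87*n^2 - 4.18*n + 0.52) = 12.7715*n^5 - 21.6432*n^4 + 6.4865*n^3 + 14.8638*n^2 - 21.95*n + 2.7248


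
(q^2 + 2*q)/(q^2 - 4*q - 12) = q/(q - 6)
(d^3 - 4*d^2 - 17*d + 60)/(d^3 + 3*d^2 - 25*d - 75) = (d^2 + d - 12)/(d^2 + 8*d + 15)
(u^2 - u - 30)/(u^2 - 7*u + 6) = (u + 5)/(u - 1)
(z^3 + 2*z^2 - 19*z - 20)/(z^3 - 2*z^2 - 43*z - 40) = (z - 4)/(z - 8)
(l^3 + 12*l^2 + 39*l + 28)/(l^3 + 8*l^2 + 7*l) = (l + 4)/l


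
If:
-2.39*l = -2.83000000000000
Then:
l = 1.18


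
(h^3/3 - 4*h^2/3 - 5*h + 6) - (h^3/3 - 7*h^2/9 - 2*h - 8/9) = -5*h^2/9 - 3*h + 62/9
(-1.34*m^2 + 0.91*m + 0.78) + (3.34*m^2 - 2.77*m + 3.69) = 2.0*m^2 - 1.86*m + 4.47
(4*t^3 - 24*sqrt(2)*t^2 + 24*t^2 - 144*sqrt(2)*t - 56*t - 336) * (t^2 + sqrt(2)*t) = 4*t^5 - 20*sqrt(2)*t^4 + 24*t^4 - 120*sqrt(2)*t^3 - 104*t^3 - 624*t^2 - 56*sqrt(2)*t^2 - 336*sqrt(2)*t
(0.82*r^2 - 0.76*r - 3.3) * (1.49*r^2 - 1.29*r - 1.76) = 1.2218*r^4 - 2.1902*r^3 - 5.3798*r^2 + 5.5946*r + 5.808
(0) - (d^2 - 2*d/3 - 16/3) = -d^2 + 2*d/3 + 16/3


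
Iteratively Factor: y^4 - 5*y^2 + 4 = (y + 2)*(y^3 - 2*y^2 - y + 2) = (y - 1)*(y + 2)*(y^2 - y - 2) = (y - 1)*(y + 1)*(y + 2)*(y - 2)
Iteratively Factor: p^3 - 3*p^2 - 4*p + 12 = (p - 2)*(p^2 - p - 6) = (p - 2)*(p + 2)*(p - 3)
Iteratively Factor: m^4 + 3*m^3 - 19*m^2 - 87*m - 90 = (m + 3)*(m^3 - 19*m - 30) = (m + 3)^2*(m^2 - 3*m - 10) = (m + 2)*(m + 3)^2*(m - 5)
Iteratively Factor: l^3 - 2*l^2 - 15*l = (l - 5)*(l^2 + 3*l) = (l - 5)*(l + 3)*(l)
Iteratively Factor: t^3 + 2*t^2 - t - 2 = (t - 1)*(t^2 + 3*t + 2) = (t - 1)*(t + 2)*(t + 1)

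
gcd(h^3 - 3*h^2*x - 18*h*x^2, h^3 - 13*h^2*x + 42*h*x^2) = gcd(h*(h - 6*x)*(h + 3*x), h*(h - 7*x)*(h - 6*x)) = -h^2 + 6*h*x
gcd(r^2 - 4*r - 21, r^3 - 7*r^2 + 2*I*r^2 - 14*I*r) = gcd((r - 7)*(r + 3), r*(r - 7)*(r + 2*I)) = r - 7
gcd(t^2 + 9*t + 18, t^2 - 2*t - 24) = 1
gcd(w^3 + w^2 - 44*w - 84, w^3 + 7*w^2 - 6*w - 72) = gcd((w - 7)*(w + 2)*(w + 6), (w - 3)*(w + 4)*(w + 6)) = w + 6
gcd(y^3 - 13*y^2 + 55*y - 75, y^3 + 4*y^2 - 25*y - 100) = y - 5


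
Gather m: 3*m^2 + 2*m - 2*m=3*m^2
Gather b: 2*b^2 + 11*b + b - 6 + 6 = 2*b^2 + 12*b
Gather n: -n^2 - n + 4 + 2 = -n^2 - n + 6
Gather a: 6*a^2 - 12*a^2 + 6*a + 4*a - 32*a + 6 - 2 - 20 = -6*a^2 - 22*a - 16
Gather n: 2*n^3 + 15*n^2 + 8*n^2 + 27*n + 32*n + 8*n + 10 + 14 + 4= 2*n^3 + 23*n^2 + 67*n + 28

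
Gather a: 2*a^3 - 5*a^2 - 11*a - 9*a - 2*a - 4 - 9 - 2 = 2*a^3 - 5*a^2 - 22*a - 15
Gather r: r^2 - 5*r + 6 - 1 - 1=r^2 - 5*r + 4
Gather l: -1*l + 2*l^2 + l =2*l^2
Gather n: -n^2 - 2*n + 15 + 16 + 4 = -n^2 - 2*n + 35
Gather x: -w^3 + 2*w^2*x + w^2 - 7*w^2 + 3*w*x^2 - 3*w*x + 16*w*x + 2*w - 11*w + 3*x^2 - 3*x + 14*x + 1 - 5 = -w^3 - 6*w^2 - 9*w + x^2*(3*w + 3) + x*(2*w^2 + 13*w + 11) - 4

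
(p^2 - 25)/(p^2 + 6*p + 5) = (p - 5)/(p + 1)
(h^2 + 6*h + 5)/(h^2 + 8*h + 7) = (h + 5)/(h + 7)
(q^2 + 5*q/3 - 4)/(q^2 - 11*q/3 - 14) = (-3*q^2 - 5*q + 12)/(-3*q^2 + 11*q + 42)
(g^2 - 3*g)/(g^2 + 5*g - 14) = g*(g - 3)/(g^2 + 5*g - 14)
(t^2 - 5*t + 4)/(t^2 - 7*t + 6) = (t - 4)/(t - 6)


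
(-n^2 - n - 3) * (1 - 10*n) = 10*n^3 + 9*n^2 + 29*n - 3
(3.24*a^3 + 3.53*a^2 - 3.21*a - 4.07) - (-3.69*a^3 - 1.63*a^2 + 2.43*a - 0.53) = 6.93*a^3 + 5.16*a^2 - 5.64*a - 3.54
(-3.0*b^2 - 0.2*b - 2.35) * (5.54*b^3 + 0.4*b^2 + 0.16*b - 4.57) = -16.62*b^5 - 2.308*b^4 - 13.579*b^3 + 12.738*b^2 + 0.538*b + 10.7395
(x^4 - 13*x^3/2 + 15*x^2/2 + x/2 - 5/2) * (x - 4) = x^5 - 21*x^4/2 + 67*x^3/2 - 59*x^2/2 - 9*x/2 + 10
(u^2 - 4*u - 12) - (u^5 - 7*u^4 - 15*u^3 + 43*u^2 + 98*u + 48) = -u^5 + 7*u^4 + 15*u^3 - 42*u^2 - 102*u - 60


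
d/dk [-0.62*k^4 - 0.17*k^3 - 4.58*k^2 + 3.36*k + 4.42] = -2.48*k^3 - 0.51*k^2 - 9.16*k + 3.36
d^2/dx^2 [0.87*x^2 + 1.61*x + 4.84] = 1.74000000000000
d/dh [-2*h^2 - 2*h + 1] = -4*h - 2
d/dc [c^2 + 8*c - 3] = 2*c + 8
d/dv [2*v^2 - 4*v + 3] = 4*v - 4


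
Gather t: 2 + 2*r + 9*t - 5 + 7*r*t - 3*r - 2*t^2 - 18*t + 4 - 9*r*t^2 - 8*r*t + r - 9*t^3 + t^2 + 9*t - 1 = -r*t - 9*t^3 + t^2*(-9*r - 1)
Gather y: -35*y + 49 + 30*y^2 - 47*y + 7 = 30*y^2 - 82*y + 56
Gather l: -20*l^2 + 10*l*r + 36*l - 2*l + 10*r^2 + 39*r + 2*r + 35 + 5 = -20*l^2 + l*(10*r + 34) + 10*r^2 + 41*r + 40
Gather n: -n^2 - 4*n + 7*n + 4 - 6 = -n^2 + 3*n - 2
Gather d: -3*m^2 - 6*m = -3*m^2 - 6*m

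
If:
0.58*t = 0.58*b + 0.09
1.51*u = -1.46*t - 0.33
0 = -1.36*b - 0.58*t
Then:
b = -0.05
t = 0.11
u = -0.32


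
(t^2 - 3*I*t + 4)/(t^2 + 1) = (t - 4*I)/(t - I)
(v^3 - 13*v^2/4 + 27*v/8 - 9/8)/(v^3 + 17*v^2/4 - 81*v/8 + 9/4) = (4*v^2 - 7*v + 3)/(4*v^2 + 23*v - 6)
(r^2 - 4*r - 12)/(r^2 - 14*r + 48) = (r + 2)/(r - 8)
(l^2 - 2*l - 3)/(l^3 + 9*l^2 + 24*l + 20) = (l^2 - 2*l - 3)/(l^3 + 9*l^2 + 24*l + 20)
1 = 1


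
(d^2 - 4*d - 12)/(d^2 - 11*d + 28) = (d^2 - 4*d - 12)/(d^2 - 11*d + 28)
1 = 1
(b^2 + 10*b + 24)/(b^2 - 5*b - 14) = (b^2 + 10*b + 24)/(b^2 - 5*b - 14)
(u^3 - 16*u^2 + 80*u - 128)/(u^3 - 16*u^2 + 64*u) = (u^2 - 8*u + 16)/(u*(u - 8))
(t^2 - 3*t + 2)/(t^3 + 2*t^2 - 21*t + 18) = (t - 2)/(t^2 + 3*t - 18)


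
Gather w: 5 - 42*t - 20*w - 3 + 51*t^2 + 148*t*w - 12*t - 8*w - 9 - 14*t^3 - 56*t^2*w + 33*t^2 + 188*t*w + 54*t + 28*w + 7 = -14*t^3 + 84*t^2 + w*(-56*t^2 + 336*t)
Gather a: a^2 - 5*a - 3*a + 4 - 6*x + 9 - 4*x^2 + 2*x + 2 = a^2 - 8*a - 4*x^2 - 4*x + 15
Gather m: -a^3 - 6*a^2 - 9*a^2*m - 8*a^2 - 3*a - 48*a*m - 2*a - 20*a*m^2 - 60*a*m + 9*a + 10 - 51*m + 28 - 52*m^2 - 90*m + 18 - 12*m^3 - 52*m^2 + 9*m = -a^3 - 14*a^2 + 4*a - 12*m^3 + m^2*(-20*a - 104) + m*(-9*a^2 - 108*a - 132) + 56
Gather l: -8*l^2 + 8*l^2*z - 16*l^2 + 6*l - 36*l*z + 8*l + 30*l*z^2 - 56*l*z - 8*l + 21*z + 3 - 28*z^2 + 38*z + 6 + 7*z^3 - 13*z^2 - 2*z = l^2*(8*z - 24) + l*(30*z^2 - 92*z + 6) + 7*z^3 - 41*z^2 + 57*z + 9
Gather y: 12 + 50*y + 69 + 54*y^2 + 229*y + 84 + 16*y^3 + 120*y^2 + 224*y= 16*y^3 + 174*y^2 + 503*y + 165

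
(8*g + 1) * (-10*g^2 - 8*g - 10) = -80*g^3 - 74*g^2 - 88*g - 10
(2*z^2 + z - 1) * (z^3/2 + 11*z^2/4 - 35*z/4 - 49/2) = z^5 + 6*z^4 - 61*z^3/4 - 121*z^2/2 - 63*z/4 + 49/2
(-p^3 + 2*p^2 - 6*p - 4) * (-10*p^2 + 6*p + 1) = 10*p^5 - 26*p^4 + 71*p^3 + 6*p^2 - 30*p - 4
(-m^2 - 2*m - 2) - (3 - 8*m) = -m^2 + 6*m - 5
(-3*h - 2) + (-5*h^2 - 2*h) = -5*h^2 - 5*h - 2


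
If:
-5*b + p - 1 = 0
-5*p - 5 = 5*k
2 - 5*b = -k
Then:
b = 0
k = -2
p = 1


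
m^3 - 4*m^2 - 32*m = m*(m - 8)*(m + 4)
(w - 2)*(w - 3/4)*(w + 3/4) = w^3 - 2*w^2 - 9*w/16 + 9/8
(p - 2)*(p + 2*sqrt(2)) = p^2 - 2*p + 2*sqrt(2)*p - 4*sqrt(2)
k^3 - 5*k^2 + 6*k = k*(k - 3)*(k - 2)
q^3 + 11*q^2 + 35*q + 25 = (q + 1)*(q + 5)^2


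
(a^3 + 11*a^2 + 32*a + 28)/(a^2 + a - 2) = (a^2 + 9*a + 14)/(a - 1)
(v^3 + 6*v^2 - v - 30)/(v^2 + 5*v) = v + 1 - 6/v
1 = 1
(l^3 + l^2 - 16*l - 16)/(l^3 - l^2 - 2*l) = (l^2 - 16)/(l*(l - 2))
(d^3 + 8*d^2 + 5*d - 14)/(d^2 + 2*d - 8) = (d^3 + 8*d^2 + 5*d - 14)/(d^2 + 2*d - 8)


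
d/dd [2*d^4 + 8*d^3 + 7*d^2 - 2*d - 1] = 8*d^3 + 24*d^2 + 14*d - 2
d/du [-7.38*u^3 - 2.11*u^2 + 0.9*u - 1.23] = -22.14*u^2 - 4.22*u + 0.9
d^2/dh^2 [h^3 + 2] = 6*h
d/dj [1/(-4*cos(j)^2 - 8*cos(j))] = -(sin(j)/cos(j)^2 + tan(j))/(2*(cos(j) + 2)^2)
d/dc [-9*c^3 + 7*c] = 7 - 27*c^2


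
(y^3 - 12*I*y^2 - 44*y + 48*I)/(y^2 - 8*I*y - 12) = y - 4*I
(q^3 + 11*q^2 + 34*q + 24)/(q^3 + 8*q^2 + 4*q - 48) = (q + 1)/(q - 2)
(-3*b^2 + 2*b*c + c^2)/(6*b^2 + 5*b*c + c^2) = (-b + c)/(2*b + c)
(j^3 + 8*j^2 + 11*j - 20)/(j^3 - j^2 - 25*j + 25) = (j + 4)/(j - 5)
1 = 1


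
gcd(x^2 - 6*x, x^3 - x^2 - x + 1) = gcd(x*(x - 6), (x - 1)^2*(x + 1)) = 1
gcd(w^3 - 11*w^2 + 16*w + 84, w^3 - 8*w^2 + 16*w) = 1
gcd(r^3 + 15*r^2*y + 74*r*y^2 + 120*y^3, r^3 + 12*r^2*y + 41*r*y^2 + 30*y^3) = r^2 + 11*r*y + 30*y^2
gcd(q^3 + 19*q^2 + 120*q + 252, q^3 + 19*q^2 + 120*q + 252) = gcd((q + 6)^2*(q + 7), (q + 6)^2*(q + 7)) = q^3 + 19*q^2 + 120*q + 252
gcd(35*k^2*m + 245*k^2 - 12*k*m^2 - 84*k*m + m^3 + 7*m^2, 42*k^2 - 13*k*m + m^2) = 7*k - m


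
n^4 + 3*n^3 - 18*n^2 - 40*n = n*(n - 4)*(n + 2)*(n + 5)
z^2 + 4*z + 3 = (z + 1)*(z + 3)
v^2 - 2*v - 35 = (v - 7)*(v + 5)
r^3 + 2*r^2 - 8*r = r*(r - 2)*(r + 4)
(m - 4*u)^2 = m^2 - 8*m*u + 16*u^2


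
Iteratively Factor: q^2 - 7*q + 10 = (q - 5)*(q - 2)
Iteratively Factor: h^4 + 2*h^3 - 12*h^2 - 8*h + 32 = (h + 4)*(h^3 - 2*h^2 - 4*h + 8) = (h + 2)*(h + 4)*(h^2 - 4*h + 4) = (h - 2)*(h + 2)*(h + 4)*(h - 2)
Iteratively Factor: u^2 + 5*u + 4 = (u + 4)*(u + 1)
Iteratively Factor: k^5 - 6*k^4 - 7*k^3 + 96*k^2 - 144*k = (k - 4)*(k^4 - 2*k^3 - 15*k^2 + 36*k) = (k - 4)*(k - 3)*(k^3 + k^2 - 12*k) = k*(k - 4)*(k - 3)*(k^2 + k - 12) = k*(k - 4)*(k - 3)^2*(k + 4)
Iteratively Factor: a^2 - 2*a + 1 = (a - 1)*(a - 1)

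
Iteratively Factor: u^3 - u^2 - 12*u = (u + 3)*(u^2 - 4*u) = u*(u + 3)*(u - 4)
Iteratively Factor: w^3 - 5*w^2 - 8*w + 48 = (w - 4)*(w^2 - w - 12) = (w - 4)^2*(w + 3)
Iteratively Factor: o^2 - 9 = (o + 3)*(o - 3)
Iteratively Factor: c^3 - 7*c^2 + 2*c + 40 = (c - 4)*(c^2 - 3*c - 10) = (c - 4)*(c + 2)*(c - 5)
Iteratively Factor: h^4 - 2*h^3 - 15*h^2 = (h - 5)*(h^3 + 3*h^2) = h*(h - 5)*(h^2 + 3*h) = h^2*(h - 5)*(h + 3)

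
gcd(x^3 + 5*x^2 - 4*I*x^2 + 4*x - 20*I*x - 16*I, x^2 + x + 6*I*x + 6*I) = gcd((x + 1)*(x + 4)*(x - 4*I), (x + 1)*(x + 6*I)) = x + 1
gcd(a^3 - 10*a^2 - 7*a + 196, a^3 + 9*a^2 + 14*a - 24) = a + 4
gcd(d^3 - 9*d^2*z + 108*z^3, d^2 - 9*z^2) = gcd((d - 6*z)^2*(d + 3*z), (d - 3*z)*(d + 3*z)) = d + 3*z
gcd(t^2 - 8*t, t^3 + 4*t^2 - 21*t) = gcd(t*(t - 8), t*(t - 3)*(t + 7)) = t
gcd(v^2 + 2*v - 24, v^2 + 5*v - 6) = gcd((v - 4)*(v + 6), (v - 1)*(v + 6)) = v + 6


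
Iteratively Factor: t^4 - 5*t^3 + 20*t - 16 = (t + 2)*(t^3 - 7*t^2 + 14*t - 8) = (t - 4)*(t + 2)*(t^2 - 3*t + 2) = (t - 4)*(t - 1)*(t + 2)*(t - 2)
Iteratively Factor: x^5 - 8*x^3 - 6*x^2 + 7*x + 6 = (x - 1)*(x^4 + x^3 - 7*x^2 - 13*x - 6) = (x - 1)*(x + 2)*(x^3 - x^2 - 5*x - 3) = (x - 1)*(x + 1)*(x + 2)*(x^2 - 2*x - 3) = (x - 1)*(x + 1)^2*(x + 2)*(x - 3)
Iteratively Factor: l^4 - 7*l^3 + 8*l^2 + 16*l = (l)*(l^3 - 7*l^2 + 8*l + 16) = l*(l + 1)*(l^2 - 8*l + 16) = l*(l - 4)*(l + 1)*(l - 4)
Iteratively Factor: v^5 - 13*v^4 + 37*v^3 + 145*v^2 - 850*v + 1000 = (v - 5)*(v^4 - 8*v^3 - 3*v^2 + 130*v - 200) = (v - 5)^2*(v^3 - 3*v^2 - 18*v + 40) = (v - 5)^3*(v^2 + 2*v - 8) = (v - 5)^3*(v + 4)*(v - 2)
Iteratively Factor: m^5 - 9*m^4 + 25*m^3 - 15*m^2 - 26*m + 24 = (m + 1)*(m^4 - 10*m^3 + 35*m^2 - 50*m + 24) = (m - 3)*(m + 1)*(m^3 - 7*m^2 + 14*m - 8) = (m - 4)*(m - 3)*(m + 1)*(m^2 - 3*m + 2) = (m - 4)*(m - 3)*(m - 1)*(m + 1)*(m - 2)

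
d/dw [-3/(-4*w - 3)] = -12/(4*w + 3)^2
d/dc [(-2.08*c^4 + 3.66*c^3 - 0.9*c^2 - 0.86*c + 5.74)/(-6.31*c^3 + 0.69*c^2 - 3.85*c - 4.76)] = (13.1248*c^6 - 2.87039999999999*c^5 + 20.8704*c^4 + 0.568000000000001*c^3 + 60.4518*c^2 + 0.646800000000001*c + 26.1926)/(39.8161*c^6 - 8.7078*c^5 + 49.0631*c^4 + 54.7582*c^3 + 8.2537*c^2 + 36.652*c + 22.6576)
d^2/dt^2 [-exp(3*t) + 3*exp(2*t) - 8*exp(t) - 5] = (-9*exp(2*t) + 12*exp(t) - 8)*exp(t)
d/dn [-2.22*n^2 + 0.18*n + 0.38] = 0.18 - 4.44*n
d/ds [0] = 0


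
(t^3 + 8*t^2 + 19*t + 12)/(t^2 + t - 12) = (t^2 + 4*t + 3)/(t - 3)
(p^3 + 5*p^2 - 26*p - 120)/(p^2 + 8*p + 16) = (p^2 + p - 30)/(p + 4)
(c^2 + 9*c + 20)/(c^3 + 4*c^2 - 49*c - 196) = (c + 5)/(c^2 - 49)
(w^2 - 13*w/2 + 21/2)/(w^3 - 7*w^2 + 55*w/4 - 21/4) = 2/(2*w - 1)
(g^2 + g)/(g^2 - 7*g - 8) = g/(g - 8)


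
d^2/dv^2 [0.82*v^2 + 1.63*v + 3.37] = 1.64000000000000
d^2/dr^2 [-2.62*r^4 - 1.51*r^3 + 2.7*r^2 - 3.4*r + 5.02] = -31.44*r^2 - 9.06*r + 5.4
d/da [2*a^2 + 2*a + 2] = 4*a + 2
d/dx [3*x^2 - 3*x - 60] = 6*x - 3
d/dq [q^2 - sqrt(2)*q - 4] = 2*q - sqrt(2)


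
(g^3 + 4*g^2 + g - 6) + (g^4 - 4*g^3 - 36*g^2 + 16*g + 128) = g^4 - 3*g^3 - 32*g^2 + 17*g + 122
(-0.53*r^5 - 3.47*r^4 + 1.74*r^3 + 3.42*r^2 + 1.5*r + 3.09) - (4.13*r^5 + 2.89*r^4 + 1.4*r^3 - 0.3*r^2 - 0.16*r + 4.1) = -4.66*r^5 - 6.36*r^4 + 0.34*r^3 + 3.72*r^2 + 1.66*r - 1.01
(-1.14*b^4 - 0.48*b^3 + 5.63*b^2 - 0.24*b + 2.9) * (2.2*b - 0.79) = -2.508*b^5 - 0.1554*b^4 + 12.7652*b^3 - 4.9757*b^2 + 6.5696*b - 2.291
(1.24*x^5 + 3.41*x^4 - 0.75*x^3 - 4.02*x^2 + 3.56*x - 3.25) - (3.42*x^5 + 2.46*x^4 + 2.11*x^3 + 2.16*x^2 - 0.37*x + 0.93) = -2.18*x^5 + 0.95*x^4 - 2.86*x^3 - 6.18*x^2 + 3.93*x - 4.18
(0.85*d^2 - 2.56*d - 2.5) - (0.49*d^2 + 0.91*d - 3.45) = 0.36*d^2 - 3.47*d + 0.95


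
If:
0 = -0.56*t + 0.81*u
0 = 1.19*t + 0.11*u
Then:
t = 0.00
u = 0.00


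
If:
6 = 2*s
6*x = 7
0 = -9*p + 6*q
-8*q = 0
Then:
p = 0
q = 0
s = 3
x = 7/6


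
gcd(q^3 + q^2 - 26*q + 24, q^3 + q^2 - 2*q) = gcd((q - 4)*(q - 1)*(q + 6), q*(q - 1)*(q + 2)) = q - 1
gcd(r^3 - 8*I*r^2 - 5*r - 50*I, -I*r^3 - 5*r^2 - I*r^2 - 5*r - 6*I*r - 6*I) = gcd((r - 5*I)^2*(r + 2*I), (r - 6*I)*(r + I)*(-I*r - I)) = 1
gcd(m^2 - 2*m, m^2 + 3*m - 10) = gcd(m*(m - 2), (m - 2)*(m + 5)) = m - 2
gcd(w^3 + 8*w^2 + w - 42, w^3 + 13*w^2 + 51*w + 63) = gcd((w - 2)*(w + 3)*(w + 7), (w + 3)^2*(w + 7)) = w^2 + 10*w + 21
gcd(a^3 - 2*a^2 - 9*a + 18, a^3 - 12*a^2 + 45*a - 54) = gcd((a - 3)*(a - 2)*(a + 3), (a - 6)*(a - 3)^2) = a - 3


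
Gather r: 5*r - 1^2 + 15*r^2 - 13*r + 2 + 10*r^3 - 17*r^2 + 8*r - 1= 10*r^3 - 2*r^2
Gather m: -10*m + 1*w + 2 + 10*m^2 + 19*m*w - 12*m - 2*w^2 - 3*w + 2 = 10*m^2 + m*(19*w - 22) - 2*w^2 - 2*w + 4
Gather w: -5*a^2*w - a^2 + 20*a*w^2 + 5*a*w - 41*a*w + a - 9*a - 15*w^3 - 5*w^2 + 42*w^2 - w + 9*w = -a^2 - 8*a - 15*w^3 + w^2*(20*a + 37) + w*(-5*a^2 - 36*a + 8)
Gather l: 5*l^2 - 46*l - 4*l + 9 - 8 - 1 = 5*l^2 - 50*l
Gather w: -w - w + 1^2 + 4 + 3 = 8 - 2*w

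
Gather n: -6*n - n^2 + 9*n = -n^2 + 3*n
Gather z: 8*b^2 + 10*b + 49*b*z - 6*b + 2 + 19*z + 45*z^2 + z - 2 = 8*b^2 + 4*b + 45*z^2 + z*(49*b + 20)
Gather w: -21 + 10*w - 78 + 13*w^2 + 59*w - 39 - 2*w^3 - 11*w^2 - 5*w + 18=-2*w^3 + 2*w^2 + 64*w - 120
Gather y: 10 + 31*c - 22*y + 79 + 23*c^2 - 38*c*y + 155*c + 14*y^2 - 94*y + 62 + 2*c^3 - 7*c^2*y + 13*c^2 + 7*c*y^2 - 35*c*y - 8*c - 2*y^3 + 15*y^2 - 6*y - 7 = 2*c^3 + 36*c^2 + 178*c - 2*y^3 + y^2*(7*c + 29) + y*(-7*c^2 - 73*c - 122) + 144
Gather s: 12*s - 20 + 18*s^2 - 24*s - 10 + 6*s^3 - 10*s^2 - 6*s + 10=6*s^3 + 8*s^2 - 18*s - 20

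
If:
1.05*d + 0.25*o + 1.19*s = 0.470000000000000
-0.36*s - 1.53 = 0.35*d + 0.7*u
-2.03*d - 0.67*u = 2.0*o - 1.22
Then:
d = -6.64728532922603*u - 14.901809780516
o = 6.41199460916442*u + 15.7353369272237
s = 4.51819407008086*u + 10.2378706199461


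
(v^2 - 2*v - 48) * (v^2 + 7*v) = v^4 + 5*v^3 - 62*v^2 - 336*v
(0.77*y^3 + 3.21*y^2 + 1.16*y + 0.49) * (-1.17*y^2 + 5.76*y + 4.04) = -0.9009*y^5 + 0.6795*y^4 + 20.2432*y^3 + 19.0767*y^2 + 7.5088*y + 1.9796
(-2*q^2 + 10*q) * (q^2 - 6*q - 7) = -2*q^4 + 22*q^3 - 46*q^2 - 70*q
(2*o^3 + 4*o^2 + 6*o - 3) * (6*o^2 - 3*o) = 12*o^5 + 18*o^4 + 24*o^3 - 36*o^2 + 9*o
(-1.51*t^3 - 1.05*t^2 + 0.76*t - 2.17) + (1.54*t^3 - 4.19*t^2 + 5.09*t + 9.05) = 0.03*t^3 - 5.24*t^2 + 5.85*t + 6.88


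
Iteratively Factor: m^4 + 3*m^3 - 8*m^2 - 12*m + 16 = (m - 1)*(m^3 + 4*m^2 - 4*m - 16) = (m - 1)*(m + 2)*(m^2 + 2*m - 8) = (m - 1)*(m + 2)*(m + 4)*(m - 2)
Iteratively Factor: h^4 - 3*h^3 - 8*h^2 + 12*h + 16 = (h - 4)*(h^3 + h^2 - 4*h - 4) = (h - 4)*(h + 2)*(h^2 - h - 2) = (h - 4)*(h - 2)*(h + 2)*(h + 1)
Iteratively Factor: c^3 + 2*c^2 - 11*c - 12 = (c - 3)*(c^2 + 5*c + 4) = (c - 3)*(c + 4)*(c + 1)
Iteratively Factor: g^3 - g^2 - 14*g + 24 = (g - 2)*(g^2 + g - 12) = (g - 3)*(g - 2)*(g + 4)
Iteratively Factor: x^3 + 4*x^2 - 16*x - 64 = (x - 4)*(x^2 + 8*x + 16) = (x - 4)*(x + 4)*(x + 4)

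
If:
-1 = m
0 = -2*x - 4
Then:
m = -1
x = -2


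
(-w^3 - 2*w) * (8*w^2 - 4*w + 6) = -8*w^5 + 4*w^4 - 22*w^3 + 8*w^2 - 12*w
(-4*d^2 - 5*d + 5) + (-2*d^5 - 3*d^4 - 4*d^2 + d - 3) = -2*d^5 - 3*d^4 - 8*d^2 - 4*d + 2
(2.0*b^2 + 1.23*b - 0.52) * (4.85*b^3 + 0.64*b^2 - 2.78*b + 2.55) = 9.7*b^5 + 7.2455*b^4 - 7.2948*b^3 + 1.3478*b^2 + 4.5821*b - 1.326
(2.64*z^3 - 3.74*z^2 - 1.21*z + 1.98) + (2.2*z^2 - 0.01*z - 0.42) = 2.64*z^3 - 1.54*z^2 - 1.22*z + 1.56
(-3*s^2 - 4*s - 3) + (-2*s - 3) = -3*s^2 - 6*s - 6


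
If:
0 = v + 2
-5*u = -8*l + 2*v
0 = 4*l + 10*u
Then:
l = -2/5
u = 4/25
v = -2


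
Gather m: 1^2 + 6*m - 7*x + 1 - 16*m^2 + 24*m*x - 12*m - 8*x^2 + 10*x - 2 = -16*m^2 + m*(24*x - 6) - 8*x^2 + 3*x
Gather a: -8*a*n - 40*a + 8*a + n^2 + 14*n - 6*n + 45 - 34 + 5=a*(-8*n - 32) + n^2 + 8*n + 16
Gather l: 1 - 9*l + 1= 2 - 9*l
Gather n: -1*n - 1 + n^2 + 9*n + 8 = n^2 + 8*n + 7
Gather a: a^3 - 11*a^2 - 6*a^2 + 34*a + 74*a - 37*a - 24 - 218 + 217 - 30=a^3 - 17*a^2 + 71*a - 55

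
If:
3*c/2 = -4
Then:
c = -8/3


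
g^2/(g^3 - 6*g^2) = 1/(g - 6)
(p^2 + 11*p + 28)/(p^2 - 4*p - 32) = (p + 7)/(p - 8)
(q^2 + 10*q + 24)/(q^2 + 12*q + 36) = (q + 4)/(q + 6)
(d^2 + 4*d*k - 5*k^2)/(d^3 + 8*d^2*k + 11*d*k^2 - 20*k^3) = 1/(d + 4*k)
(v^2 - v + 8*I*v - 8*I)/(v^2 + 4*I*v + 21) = (v^2 - v + 8*I*v - 8*I)/(v^2 + 4*I*v + 21)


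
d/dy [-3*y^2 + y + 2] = 1 - 6*y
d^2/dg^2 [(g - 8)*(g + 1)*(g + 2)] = 6*g - 10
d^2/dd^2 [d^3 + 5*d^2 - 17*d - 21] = 6*d + 10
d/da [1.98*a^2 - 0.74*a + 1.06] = 3.96*a - 0.74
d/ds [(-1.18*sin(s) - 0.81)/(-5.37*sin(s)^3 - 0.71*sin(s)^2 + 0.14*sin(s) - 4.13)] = (-12.6732*sin(s)^3 - 13.8869*sin(s)^2 - 1.1502*sin(s) + 4.9868)*cos(s)/(28.8369*sin(s)^6 + 7.6254*sin(s)^5 - 0.9995*sin(s)^4 + 44.1574*sin(s)^3 + 5.8842*sin(s)^2 - 1.1564*sin(s) + 17.0569)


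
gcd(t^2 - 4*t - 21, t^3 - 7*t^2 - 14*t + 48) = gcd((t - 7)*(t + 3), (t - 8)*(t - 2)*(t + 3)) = t + 3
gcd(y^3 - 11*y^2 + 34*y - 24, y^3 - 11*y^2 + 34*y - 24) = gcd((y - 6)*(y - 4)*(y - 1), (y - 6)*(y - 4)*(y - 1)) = y^3 - 11*y^2 + 34*y - 24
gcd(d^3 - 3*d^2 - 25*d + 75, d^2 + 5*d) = d + 5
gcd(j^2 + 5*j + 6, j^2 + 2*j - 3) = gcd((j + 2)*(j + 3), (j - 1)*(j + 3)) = j + 3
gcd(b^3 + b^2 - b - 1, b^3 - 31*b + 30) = b - 1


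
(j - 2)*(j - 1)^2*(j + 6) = j^4 + 2*j^3 - 19*j^2 + 28*j - 12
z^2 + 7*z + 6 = (z + 1)*(z + 6)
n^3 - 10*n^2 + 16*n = n*(n - 8)*(n - 2)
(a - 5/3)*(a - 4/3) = a^2 - 3*a + 20/9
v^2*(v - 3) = v^3 - 3*v^2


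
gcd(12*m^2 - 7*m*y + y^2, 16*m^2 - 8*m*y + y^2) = -4*m + y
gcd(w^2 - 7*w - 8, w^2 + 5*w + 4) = w + 1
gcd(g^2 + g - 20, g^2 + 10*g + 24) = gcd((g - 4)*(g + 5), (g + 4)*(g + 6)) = 1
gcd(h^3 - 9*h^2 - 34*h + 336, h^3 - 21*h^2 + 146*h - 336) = h^2 - 15*h + 56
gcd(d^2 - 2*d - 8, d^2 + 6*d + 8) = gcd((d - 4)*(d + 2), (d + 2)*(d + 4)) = d + 2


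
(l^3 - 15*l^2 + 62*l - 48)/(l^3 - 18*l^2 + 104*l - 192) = (l - 1)/(l - 4)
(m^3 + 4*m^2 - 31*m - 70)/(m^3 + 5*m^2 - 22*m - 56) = (m - 5)/(m - 4)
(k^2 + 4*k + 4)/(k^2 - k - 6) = (k + 2)/(k - 3)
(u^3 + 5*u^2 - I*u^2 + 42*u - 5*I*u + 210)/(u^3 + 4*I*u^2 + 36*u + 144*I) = (u^2 + u*(5 - 7*I) - 35*I)/(u^2 - 2*I*u + 24)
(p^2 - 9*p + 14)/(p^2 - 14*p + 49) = (p - 2)/(p - 7)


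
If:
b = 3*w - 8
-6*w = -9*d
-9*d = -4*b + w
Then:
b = 56/5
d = 64/15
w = 32/5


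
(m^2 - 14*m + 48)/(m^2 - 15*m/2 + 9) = 2*(m - 8)/(2*m - 3)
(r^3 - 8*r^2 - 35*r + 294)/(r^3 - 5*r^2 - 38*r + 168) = (r - 7)/(r - 4)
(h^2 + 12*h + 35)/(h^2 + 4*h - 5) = (h + 7)/(h - 1)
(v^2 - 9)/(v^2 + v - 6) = (v - 3)/(v - 2)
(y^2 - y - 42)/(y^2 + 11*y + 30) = (y - 7)/(y + 5)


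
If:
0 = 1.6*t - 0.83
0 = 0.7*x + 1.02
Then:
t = 0.52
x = -1.46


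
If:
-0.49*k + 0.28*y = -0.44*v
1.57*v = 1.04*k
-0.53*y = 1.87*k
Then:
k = 0.00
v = 0.00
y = 0.00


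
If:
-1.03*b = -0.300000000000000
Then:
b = 0.29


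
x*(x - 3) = x^2 - 3*x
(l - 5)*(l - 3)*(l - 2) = l^3 - 10*l^2 + 31*l - 30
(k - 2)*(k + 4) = k^2 + 2*k - 8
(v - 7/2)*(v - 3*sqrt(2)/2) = v^2 - 7*v/2 - 3*sqrt(2)*v/2 + 21*sqrt(2)/4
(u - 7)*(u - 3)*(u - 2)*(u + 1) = u^4 - 11*u^3 + 29*u^2 - u - 42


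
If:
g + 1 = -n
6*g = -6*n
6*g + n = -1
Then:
No Solution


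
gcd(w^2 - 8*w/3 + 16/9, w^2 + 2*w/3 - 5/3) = 1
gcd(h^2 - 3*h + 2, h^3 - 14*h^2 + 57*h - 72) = 1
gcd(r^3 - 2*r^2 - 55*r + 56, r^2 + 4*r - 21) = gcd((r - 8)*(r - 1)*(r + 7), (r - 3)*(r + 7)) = r + 7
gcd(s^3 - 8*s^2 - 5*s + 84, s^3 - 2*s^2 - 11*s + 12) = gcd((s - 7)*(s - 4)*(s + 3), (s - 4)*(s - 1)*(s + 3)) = s^2 - s - 12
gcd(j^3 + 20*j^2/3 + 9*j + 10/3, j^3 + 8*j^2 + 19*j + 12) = j + 1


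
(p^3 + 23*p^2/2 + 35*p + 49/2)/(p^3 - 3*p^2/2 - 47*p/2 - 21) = (p + 7)/(p - 6)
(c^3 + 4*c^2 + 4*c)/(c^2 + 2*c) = c + 2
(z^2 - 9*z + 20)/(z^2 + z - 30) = (z - 4)/(z + 6)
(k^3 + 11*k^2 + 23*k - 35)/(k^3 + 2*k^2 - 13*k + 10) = (k + 7)/(k - 2)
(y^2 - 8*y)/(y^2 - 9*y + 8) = y/(y - 1)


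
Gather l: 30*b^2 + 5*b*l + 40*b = 30*b^2 + 5*b*l + 40*b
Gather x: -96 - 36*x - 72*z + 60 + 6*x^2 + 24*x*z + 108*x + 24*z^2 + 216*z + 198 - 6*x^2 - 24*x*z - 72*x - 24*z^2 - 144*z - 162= 0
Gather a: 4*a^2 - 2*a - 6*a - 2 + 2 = 4*a^2 - 8*a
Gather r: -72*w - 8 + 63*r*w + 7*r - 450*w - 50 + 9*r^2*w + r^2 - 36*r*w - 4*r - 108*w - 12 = r^2*(9*w + 1) + r*(27*w + 3) - 630*w - 70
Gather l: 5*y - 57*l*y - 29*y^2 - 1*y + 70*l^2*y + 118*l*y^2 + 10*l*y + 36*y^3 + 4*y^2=70*l^2*y + l*(118*y^2 - 47*y) + 36*y^3 - 25*y^2 + 4*y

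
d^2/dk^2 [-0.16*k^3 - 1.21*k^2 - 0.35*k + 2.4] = -0.96*k - 2.42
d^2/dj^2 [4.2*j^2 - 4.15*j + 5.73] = 8.40000000000000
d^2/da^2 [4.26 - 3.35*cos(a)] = 3.35*cos(a)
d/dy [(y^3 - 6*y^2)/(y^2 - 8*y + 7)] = y*(y - 4)*(3*y^2 - 2*y*(y - 6) - 24*y + 21)/(y^2 - 8*y + 7)^2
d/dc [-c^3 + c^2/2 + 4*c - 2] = -3*c^2 + c + 4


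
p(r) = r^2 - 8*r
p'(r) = 2*r - 8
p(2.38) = -13.38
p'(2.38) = -3.24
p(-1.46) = 13.81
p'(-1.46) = -10.92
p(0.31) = -2.38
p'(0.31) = -7.38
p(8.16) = 1.31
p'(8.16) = 8.32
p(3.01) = -15.02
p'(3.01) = -1.98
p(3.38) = -15.62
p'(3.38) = -1.24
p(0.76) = -5.50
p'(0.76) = -6.48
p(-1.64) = 15.81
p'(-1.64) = -11.28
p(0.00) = 0.00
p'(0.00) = -8.00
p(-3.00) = 33.00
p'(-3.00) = -14.00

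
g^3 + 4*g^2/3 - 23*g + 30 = (g - 3)*(g - 5/3)*(g + 6)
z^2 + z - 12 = (z - 3)*(z + 4)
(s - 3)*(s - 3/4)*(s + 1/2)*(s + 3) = s^4 - s^3/4 - 75*s^2/8 + 9*s/4 + 27/8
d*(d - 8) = d^2 - 8*d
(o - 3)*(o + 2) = o^2 - o - 6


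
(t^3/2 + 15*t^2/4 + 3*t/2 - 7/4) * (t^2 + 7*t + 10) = t^5/2 + 29*t^4/4 + 131*t^3/4 + 185*t^2/4 + 11*t/4 - 35/2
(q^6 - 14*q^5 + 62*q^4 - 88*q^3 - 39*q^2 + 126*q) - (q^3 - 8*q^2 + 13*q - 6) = q^6 - 14*q^5 + 62*q^4 - 89*q^3 - 31*q^2 + 113*q + 6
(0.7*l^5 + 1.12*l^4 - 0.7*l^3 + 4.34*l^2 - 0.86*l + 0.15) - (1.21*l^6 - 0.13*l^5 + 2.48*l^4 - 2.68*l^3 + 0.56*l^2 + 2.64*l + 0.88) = -1.21*l^6 + 0.83*l^5 - 1.36*l^4 + 1.98*l^3 + 3.78*l^2 - 3.5*l - 0.73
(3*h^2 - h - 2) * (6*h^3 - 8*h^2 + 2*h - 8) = 18*h^5 - 30*h^4 + 2*h^3 - 10*h^2 + 4*h + 16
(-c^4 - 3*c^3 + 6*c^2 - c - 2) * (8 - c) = c^5 - 5*c^4 - 30*c^3 + 49*c^2 - 6*c - 16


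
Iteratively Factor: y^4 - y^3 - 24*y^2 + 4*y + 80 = (y + 2)*(y^3 - 3*y^2 - 18*y + 40) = (y + 2)*(y + 4)*(y^2 - 7*y + 10) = (y - 2)*(y + 2)*(y + 4)*(y - 5)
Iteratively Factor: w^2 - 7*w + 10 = (w - 5)*(w - 2)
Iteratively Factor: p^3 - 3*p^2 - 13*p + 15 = (p + 3)*(p^2 - 6*p + 5) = (p - 5)*(p + 3)*(p - 1)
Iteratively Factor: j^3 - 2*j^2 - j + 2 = (j + 1)*(j^2 - 3*j + 2) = (j - 1)*(j + 1)*(j - 2)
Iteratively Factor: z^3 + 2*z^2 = (z)*(z^2 + 2*z) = z^2*(z + 2)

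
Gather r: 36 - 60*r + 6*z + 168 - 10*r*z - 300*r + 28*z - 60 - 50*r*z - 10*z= r*(-60*z - 360) + 24*z + 144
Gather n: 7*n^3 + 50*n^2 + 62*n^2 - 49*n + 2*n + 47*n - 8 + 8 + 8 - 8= 7*n^3 + 112*n^2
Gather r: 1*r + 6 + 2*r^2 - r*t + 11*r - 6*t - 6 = 2*r^2 + r*(12 - t) - 6*t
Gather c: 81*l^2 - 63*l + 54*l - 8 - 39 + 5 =81*l^2 - 9*l - 42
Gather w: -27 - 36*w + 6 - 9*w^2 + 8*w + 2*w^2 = -7*w^2 - 28*w - 21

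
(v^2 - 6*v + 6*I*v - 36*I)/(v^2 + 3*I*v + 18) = (v - 6)/(v - 3*I)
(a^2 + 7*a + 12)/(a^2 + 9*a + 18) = (a + 4)/(a + 6)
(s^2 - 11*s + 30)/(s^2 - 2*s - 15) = (s - 6)/(s + 3)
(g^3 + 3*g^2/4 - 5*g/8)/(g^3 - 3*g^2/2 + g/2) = (g + 5/4)/(g - 1)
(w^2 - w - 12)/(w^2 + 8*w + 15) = (w - 4)/(w + 5)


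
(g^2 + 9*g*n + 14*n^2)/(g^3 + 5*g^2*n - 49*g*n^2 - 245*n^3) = (g + 2*n)/(g^2 - 2*g*n - 35*n^2)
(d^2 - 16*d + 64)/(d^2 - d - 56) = (d - 8)/(d + 7)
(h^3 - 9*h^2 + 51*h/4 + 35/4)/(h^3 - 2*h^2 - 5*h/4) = (h - 7)/h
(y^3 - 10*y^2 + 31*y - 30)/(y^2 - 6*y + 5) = (y^2 - 5*y + 6)/(y - 1)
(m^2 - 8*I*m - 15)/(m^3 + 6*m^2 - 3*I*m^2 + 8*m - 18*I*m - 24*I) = (m - 5*I)/(m^2 + 6*m + 8)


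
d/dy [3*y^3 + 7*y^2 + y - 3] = 9*y^2 + 14*y + 1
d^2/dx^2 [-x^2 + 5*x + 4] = -2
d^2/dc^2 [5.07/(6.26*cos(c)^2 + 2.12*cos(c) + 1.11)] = (-794.724528*(1 - cos(c)^2)^2 - 201.854952*cos(c)^3 - 279.231264*cos(c)^2 + 415.640628*cos(c) + 769.83894)/(6.26*cos(c)^2 + 2.12*cos(c) + 1.11)^3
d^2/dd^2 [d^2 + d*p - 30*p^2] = 2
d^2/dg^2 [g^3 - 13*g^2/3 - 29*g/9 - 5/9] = 6*g - 26/3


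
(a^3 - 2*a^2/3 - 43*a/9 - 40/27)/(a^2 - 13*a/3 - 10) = (9*a^2 - 21*a - 8)/(9*(a - 6))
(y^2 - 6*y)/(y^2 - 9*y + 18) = y/(y - 3)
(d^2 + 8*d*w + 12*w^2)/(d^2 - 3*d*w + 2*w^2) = (d^2 + 8*d*w + 12*w^2)/(d^2 - 3*d*w + 2*w^2)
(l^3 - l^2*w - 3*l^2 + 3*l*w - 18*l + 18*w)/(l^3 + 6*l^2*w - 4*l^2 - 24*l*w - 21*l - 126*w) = (l^2 - l*w - 6*l + 6*w)/(l^2 + 6*l*w - 7*l - 42*w)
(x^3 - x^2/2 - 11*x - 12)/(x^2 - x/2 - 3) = (x^2 - 2*x - 8)/(x - 2)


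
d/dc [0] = 0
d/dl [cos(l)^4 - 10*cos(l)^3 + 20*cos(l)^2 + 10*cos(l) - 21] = 2*(-2*cos(l)^3 + 15*cos(l)^2 - 20*cos(l) - 5)*sin(l)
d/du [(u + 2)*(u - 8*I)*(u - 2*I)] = 3*u^2 + u*(4 - 20*I) - 16 - 20*I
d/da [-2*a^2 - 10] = -4*a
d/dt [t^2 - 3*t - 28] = 2*t - 3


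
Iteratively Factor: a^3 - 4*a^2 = (a)*(a^2 - 4*a) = a*(a - 4)*(a)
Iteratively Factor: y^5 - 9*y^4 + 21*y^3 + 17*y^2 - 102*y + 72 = (y - 3)*(y^4 - 6*y^3 + 3*y^2 + 26*y - 24) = (y - 3)*(y + 2)*(y^3 - 8*y^2 + 19*y - 12) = (y - 3)*(y - 1)*(y + 2)*(y^2 - 7*y + 12) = (y - 3)^2*(y - 1)*(y + 2)*(y - 4)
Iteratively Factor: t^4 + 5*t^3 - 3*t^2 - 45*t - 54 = (t - 3)*(t^3 + 8*t^2 + 21*t + 18) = (t - 3)*(t + 3)*(t^2 + 5*t + 6) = (t - 3)*(t + 3)^2*(t + 2)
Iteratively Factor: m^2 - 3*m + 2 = (m - 1)*(m - 2)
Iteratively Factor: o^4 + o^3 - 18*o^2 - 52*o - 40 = (o - 5)*(o^3 + 6*o^2 + 12*o + 8) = (o - 5)*(o + 2)*(o^2 + 4*o + 4) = (o - 5)*(o + 2)^2*(o + 2)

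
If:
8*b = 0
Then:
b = 0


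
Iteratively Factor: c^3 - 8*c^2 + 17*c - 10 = (c - 5)*(c^2 - 3*c + 2) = (c - 5)*(c - 2)*(c - 1)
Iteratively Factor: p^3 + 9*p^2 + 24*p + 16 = (p + 1)*(p^2 + 8*p + 16) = (p + 1)*(p + 4)*(p + 4)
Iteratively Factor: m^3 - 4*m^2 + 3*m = (m - 3)*(m^2 - m) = m*(m - 3)*(m - 1)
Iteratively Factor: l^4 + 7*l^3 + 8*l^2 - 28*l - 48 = (l + 4)*(l^3 + 3*l^2 - 4*l - 12) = (l + 3)*(l + 4)*(l^2 - 4) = (l + 2)*(l + 3)*(l + 4)*(l - 2)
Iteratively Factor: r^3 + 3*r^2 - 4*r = (r - 1)*(r^2 + 4*r) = (r - 1)*(r + 4)*(r)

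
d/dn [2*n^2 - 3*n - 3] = 4*n - 3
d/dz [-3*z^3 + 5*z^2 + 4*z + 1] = -9*z^2 + 10*z + 4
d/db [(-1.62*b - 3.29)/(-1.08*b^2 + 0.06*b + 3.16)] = (1.7496*b^2 - 0.0972*b - (1.62*b + 3.29)*(2.16*b - 0.06) - 5.1192)/(-1.08*b^2 + 0.06*b + 3.16)^2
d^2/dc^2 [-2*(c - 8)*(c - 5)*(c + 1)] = 48 - 12*c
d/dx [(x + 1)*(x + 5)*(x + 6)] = 3*x^2 + 24*x + 41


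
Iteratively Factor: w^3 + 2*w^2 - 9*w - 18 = (w + 2)*(w^2 - 9) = (w + 2)*(w + 3)*(w - 3)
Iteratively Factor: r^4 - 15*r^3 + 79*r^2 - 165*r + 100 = (r - 5)*(r^3 - 10*r^2 + 29*r - 20) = (r - 5)^2*(r^2 - 5*r + 4) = (r - 5)^2*(r - 4)*(r - 1)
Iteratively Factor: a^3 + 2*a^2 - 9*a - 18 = (a - 3)*(a^2 + 5*a + 6) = (a - 3)*(a + 3)*(a + 2)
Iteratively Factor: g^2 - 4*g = (g)*(g - 4)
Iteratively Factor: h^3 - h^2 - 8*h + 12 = (h - 2)*(h^2 + h - 6) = (h - 2)^2*(h + 3)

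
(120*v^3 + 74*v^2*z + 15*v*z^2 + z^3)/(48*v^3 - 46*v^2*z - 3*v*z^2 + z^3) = (20*v^2 + 9*v*z + z^2)/(8*v^2 - 9*v*z + z^2)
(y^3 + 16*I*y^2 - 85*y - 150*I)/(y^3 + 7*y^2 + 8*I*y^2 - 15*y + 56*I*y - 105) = (y^2 + 11*I*y - 30)/(y^2 + y*(7 + 3*I) + 21*I)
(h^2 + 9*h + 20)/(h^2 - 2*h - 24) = (h + 5)/(h - 6)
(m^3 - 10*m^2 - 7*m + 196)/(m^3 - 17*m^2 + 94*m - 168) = (m^2 - 3*m - 28)/(m^2 - 10*m + 24)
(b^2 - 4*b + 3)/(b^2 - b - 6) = (b - 1)/(b + 2)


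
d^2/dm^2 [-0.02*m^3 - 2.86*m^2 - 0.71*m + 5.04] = -0.12*m - 5.72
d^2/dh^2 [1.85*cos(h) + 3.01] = -1.85*cos(h)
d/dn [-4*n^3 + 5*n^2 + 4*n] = -12*n^2 + 10*n + 4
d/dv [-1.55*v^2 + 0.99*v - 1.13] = 0.99 - 3.1*v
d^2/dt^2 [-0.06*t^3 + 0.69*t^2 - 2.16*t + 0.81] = 1.38 - 0.36*t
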